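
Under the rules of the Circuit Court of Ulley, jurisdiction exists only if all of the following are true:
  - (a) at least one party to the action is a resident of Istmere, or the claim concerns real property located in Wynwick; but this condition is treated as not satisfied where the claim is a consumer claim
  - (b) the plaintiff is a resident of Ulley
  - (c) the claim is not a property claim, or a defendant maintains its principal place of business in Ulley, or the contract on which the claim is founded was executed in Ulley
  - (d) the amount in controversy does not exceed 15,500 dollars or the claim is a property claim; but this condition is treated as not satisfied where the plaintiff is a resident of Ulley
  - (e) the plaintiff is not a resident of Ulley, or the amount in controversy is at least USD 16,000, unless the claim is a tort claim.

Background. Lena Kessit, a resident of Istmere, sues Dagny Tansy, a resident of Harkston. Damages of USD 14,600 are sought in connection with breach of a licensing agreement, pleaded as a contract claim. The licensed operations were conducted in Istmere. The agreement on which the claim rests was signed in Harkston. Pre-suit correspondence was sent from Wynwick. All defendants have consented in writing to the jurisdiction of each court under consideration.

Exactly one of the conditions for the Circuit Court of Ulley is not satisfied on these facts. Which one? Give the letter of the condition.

The Circuit Court of Ulley:
  (a) Lena Kessit resides in Istmere — that alternative is enough. The exception is not triggered, since the claim is a contract claim, not a consumer claim. Satisfied.
  (b) The plaintiff resides in Istmere, not Ulley. Not met.
  (c) The claim is a contract claim, not a property claim, so this disjunct is met. Satisfied.
  (d) The amount in controversy is USD 14,600, within the 15,500 dollars ceiling — that alternative is enough. The carve-out does not apply: the plaintiff resides in Istmere, not Ulley. Condition met.
  (e) The plaintiff resides in Istmere, which is not Ulley, so one alternative holds. Met.
Only condition (b) fails.

(b)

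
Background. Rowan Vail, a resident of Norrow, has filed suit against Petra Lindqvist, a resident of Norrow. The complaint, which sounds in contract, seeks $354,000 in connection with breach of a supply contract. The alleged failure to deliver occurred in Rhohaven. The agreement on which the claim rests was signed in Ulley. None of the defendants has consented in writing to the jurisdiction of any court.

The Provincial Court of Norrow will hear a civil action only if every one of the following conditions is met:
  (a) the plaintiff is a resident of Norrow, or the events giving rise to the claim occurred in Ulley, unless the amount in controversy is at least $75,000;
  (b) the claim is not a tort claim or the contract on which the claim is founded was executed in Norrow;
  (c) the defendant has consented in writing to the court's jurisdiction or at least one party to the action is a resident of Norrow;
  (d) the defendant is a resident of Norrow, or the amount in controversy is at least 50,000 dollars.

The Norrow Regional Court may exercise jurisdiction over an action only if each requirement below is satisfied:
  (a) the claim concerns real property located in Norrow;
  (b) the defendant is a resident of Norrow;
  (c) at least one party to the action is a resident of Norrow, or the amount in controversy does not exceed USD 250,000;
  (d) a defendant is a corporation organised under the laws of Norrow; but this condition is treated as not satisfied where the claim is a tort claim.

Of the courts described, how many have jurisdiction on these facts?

The Provincial Court of Norrow:
  (a) The plaintiff resides in Norrow, which satisfies one of the alternatives. Met.
  (b) The claim is a contract claim, not a tort claim, so this disjunct is met. Satisfied.
  (c) Rowan Vail resides in Norrow — that alternative is enough. Satisfied.
  (d) The defendant resides in Norrow, which satisfies one of the alternatives. Met.
  → Every requirement is satisfied — jurisdiction.
The Norrow Regional Court:
  (a) The claim does not concern real property. Not satisfied.
  (b) The defendant resides in Norrow. Condition met.
  (c) Rowan Vail resides in Norrow, which satisfies one of the alternatives. Met.
  (d) No defendant is a corporation. Not met.
  → The court lacks jurisdiction.
Courts with jurisdiction: the Provincial Court of Norrow — 1 in total.

1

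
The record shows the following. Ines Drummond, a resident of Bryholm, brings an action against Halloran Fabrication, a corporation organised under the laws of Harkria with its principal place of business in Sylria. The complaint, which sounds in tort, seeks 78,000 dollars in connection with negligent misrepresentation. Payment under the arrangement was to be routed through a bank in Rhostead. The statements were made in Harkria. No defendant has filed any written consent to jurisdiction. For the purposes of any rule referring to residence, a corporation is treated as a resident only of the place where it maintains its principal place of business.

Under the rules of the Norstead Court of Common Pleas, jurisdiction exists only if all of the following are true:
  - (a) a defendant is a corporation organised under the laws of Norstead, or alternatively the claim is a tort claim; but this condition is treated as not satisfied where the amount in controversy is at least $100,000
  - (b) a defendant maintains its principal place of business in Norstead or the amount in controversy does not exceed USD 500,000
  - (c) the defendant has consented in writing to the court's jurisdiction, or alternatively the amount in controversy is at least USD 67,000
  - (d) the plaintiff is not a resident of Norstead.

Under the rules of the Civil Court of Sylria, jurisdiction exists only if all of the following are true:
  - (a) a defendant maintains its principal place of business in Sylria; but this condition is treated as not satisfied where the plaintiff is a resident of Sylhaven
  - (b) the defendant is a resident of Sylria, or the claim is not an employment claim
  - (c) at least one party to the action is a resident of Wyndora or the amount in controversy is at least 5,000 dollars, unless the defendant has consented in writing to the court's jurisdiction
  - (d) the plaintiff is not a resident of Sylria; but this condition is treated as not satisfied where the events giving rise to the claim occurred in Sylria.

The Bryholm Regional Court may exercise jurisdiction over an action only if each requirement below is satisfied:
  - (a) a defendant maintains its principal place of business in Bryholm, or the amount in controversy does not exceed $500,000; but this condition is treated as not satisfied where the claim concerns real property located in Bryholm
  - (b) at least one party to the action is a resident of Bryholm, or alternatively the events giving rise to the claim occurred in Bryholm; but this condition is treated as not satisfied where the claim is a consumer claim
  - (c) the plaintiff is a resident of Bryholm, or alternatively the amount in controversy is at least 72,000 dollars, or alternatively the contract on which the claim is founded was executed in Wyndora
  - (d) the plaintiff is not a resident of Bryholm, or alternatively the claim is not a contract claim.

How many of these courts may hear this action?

The Norstead Court of Common Pleas:
  (a) The claim is a tort claim, so one alternative holds. The carve-out does not apply: the amount in controversy is USD 78,000, below the USD 100,000 floor. Met.
  (b) The amount in controversy is 78,000 dollars, within the 500,000 dollars ceiling, which satisfies one of the alternatives. Satisfied.
  (c) The amount in controversy is USD 78,000, which meets the USD 67,000 floor, which satisfies one of the alternatives. Met.
  (d) The plaintiff resides in Bryholm, which is not Norstead. Satisfied.
  → The court has jurisdiction.
The Civil Court of Sylria:
  (a) Halloran Fabrication has its principal place of business in Sylria. And the carve-out is inapplicable — the plaintiff resides in Bryholm, not Sylhaven. Satisfied.
  (b) The defendant resides in Sylria, which satisfies one of the alternatives. Met.
  (c) The amount in controversy is $78,000, which meets the USD 5,000 floor, which satisfies one of the alternatives. Met.
  (d) The plaintiff resides in Bryholm, which is not Sylria. The carve-out does not apply: the operative events occurred in Harkria, not Sylria. Satisfied.
  → All conditions met; jurisdiction exists.
The Bryholm Regional Court:
  (a) The amount in controversy is $78,000, within the USD 500,000 ceiling, which satisfies one of the alternatives. And the carve-out is inapplicable — the claim does not concern real property. Satisfied.
  (b) Ines Drummond resides in Bryholm, so one alternative holds. The carve-out does not apply: the claim is a tort claim, not a consumer claim. Met.
  (c) The plaintiff resides in Bryholm — that alternative is enough. Condition met.
  (d) The claim is a tort claim, not a contract claim, which satisfies one of the alternatives. Condition met.
  → All conditions met; jurisdiction exists.
Courts with jurisdiction: the Norstead Court of Common Pleas, the Civil Court of Sylria, the Bryholm Regional Court — 3 in total.

3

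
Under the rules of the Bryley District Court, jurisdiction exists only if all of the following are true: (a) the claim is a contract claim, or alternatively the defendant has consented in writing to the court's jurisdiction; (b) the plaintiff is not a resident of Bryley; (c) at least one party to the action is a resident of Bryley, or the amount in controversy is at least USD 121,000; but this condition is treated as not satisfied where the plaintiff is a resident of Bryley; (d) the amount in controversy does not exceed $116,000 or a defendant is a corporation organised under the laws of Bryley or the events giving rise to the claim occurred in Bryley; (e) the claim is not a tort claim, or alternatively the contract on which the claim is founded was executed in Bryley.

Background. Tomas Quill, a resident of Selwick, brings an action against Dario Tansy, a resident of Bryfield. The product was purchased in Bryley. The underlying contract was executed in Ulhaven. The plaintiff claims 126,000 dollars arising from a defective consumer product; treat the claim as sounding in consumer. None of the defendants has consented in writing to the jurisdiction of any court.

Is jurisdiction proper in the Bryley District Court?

The Bryley District Court:
  (a) The claim is a consumer claim, not a contract claim; no such written consent has been filed — no alternative holds. Not satisfied.
  (b) The plaintiff resides in Selwick, which is not Bryley. Satisfied.
  (c) The amount in controversy is $126,000, which meets the $121,000 floor — that alternative is enough. The carve-out does not apply: the plaintiff resides in Selwick, not Bryley. Met.
  (d) The operative events occurred in Bryley — that alternative is enough. Condition met.
  (e) The claim is a consumer claim, not a tort claim, which satisfies one of the alternatives. Met.
  → No jurisdiction.

No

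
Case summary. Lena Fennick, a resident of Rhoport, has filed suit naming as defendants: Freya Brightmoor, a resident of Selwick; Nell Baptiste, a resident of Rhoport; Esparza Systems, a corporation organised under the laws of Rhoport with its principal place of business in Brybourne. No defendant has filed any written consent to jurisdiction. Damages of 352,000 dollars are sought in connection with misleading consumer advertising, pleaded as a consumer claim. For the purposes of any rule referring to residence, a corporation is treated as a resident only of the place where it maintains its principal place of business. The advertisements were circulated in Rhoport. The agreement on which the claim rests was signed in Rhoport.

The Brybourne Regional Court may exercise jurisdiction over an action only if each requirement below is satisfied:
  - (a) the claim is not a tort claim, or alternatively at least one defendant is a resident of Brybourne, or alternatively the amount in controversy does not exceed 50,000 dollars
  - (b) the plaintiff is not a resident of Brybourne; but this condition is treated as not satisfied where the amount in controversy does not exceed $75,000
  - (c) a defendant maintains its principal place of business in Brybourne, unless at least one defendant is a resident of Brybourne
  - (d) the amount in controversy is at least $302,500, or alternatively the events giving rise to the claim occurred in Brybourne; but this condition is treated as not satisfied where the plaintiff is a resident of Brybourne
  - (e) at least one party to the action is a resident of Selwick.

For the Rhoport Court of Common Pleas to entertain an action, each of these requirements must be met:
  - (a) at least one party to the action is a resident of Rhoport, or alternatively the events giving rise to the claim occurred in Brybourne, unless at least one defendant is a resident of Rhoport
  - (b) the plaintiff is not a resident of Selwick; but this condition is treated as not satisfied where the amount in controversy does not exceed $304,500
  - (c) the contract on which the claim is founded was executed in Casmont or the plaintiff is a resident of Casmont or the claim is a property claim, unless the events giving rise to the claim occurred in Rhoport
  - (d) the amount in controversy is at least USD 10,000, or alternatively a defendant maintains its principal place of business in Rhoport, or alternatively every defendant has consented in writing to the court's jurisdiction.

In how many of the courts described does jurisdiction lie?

The Brybourne Regional Court:
  (a) The claim is a consumer claim, not a tort claim, so this disjunct is met. Met.
  (b) The plaintiff resides in Rhoport, which is not Brybourne. The exception is not triggered, since the amount in controversy is $352,000, above the 75,000 dollars ceiling. Condition met.
  (c) Esparza Systems has its principal place of business in Brybourne. Met.
  (d) The amount in controversy is 352,000 dollars, which meets the USD 302,500 floor — that alternative is enough. And the carve-out is inapplicable — the plaintiff resides in Rhoport, not Brybourne. Met.
  (e) Freya Brightmoor resides in Selwick. Satisfied.
  → Every requirement is satisfied — jurisdiction.
The Rhoport Court of Common Pleas:
  (a) Lena Fennick resides in Rhoport, which satisfies one of the alternatives. Satisfied.
  (b) The plaintiff resides in Rhoport, which is not Selwick. And the carve-out is inapplicable — the amount in controversy is USD 352,000, above the $304,500 ceiling. Condition met.
  (c) The contract was executed in Rhoport, not Casmont; the plaintiff resides in Rhoport, not Casmont; the claim is a consumer claim, not a property claim — none of the alternatives is met. But the operative events occurred in Rhoport, and the 'unless' clause therefore excuses the requirement. Condition met.
  (d) The amount in controversy is $352,000, which meets the 10,000 dollars floor — that alternative is enough. Satisfied.
  → Every requirement is satisfied — jurisdiction.
Courts with jurisdiction: the Brybourne Regional Court, the Rhoport Court of Common Pleas — 2 in total.

2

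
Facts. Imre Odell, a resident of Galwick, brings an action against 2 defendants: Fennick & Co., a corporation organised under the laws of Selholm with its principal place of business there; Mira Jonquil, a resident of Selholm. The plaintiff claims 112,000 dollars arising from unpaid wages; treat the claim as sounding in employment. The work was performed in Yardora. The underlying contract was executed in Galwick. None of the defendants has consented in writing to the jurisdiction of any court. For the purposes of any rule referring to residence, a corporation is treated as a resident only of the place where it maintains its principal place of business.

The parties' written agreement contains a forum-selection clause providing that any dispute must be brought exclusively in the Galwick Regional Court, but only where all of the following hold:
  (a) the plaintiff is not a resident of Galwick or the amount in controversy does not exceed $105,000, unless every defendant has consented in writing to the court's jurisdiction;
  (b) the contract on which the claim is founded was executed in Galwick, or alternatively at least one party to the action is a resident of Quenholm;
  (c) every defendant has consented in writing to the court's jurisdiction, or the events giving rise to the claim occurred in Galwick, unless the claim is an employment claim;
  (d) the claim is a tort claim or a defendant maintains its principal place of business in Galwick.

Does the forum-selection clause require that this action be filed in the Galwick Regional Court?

No

The Galwick Regional Court:
  (a) The plaintiff resides in Galwick; the amount in controversy is $112,000, above the USD 105,000 ceiling — every alternative fails. Nor does the 'unless' clause help: no such written consent has been filed. Condition not met.
  (b) The contract was executed in Galwick, so this disjunct is met. Met.
  (c) No such written consent has been filed; the operative events occurred in Yardora, not Galwick — none of the alternatives is met. The proviso rescues it, though: the claim is an employment claim. Met.
  (d) The claim is an employment claim, not a tort claim; the corporate defendant(s) have their principal place of business in Selholm, not Galwick — none of the alternatives is met. Fails.
  → Forum clause is not triggered.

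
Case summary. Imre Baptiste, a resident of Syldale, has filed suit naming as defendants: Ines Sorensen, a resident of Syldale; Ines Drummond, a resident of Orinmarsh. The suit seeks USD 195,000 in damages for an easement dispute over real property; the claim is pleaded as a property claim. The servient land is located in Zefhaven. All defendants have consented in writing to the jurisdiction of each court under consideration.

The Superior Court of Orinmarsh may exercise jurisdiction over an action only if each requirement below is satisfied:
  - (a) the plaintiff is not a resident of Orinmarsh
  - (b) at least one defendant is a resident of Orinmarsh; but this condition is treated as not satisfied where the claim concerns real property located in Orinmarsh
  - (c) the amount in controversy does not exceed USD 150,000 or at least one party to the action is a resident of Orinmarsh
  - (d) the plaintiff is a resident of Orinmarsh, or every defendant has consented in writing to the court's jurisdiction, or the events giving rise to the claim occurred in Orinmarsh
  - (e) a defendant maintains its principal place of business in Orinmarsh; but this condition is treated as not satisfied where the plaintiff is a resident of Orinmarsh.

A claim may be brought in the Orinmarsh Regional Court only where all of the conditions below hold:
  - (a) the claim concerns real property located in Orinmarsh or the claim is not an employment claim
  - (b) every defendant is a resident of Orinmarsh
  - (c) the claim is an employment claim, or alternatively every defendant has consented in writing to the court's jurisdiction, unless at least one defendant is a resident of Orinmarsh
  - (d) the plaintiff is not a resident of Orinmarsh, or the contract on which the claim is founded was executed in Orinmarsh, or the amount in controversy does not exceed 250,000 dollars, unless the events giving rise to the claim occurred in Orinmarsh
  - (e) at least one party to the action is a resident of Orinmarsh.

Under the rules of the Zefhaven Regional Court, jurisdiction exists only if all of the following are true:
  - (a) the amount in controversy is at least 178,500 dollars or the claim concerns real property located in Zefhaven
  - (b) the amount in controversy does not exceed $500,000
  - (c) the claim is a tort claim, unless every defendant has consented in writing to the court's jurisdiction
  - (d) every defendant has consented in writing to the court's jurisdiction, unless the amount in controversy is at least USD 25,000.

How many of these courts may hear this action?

1

The Superior Court of Orinmarsh:
  (a) The plaintiff resides in Syldale, which is not Orinmarsh. Met.
  (b) Ines Drummond resides in Orinmarsh. The exception is not triggered, since the property lies in Zefhaven, not Orinmarsh. Satisfied.
  (c) Ines Drummond resides in Orinmarsh — that alternative is enough. Satisfied.
  (d) Every defendant has filed written consent, which satisfies one of the alternatives. Satisfied.
  (e) No defendant is a corporation. Not satisfied.
  → Not every requirement is met — no jurisdiction.
The Orinmarsh Regional Court:
  (a) The claim is a property claim, not an employment claim, so this disjunct is met. Condition met.
  (b) The defendants reside as follows — Ines Sorensen in Syldale, Ines Drummond in Orinmarsh — not all in Orinmarsh. Not met.
  (c) Every defendant has filed written consent, so one alternative holds. Met.
  (d) The plaintiff resides in Syldale, which is not Orinmarsh — that alternative is enough. Satisfied.
  (e) Ines Drummond resides in Orinmarsh. Condition met.
  → No jurisdiction.
The Zefhaven Regional Court:
  (a) The amount in controversy is $195,000, which meets the 178,500 dollars floor, which satisfies one of the alternatives. Met.
  (b) The amount in controversy is 195,000 dollars, within the $500,000 ceiling. Satisfied.
  (c) The claim is a property claim, not a tort claim. But every defendant has filed written consent, and the 'unless' clause therefore excuses the requirement. Met.
  (d) Every defendant has filed written consent. Met.
  → The court has jurisdiction.
Courts with jurisdiction: the Zefhaven Regional Court — 1 in total.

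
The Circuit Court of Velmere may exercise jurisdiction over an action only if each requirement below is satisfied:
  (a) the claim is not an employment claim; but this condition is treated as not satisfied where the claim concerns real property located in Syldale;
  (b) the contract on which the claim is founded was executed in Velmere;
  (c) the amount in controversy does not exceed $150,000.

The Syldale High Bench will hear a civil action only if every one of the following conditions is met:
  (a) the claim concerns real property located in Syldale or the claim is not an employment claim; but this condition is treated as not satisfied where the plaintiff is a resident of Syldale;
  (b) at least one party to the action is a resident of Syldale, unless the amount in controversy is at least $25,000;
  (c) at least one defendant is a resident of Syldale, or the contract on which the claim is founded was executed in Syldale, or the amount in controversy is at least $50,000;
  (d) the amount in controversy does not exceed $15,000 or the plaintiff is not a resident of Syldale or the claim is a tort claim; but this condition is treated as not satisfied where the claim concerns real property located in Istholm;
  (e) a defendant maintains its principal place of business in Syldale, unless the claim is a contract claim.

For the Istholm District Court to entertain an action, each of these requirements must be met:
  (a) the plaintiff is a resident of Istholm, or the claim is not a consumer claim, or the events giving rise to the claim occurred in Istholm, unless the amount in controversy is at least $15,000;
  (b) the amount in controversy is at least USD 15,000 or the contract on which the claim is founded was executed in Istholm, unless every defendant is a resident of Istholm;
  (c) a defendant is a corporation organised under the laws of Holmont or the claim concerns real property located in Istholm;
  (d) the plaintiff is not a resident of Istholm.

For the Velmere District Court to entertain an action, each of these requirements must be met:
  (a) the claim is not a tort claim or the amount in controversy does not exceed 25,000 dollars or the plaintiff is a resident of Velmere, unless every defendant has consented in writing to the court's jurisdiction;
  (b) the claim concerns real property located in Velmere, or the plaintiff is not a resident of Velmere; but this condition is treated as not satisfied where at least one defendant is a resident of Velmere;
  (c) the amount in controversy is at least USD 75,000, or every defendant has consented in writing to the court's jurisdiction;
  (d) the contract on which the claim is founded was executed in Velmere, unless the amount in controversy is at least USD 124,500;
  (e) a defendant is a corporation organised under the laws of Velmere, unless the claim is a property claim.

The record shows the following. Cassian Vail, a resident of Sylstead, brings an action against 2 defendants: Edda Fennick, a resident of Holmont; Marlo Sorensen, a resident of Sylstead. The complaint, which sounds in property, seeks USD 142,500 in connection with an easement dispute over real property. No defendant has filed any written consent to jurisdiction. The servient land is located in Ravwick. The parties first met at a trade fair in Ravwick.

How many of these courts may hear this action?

1

The Circuit Court of Velmere:
  (a) The claim is a property claim, not an employment claim. And the carve-out is inapplicable — the property lies in Ravwick, not Syldale. Met.
  (b) No contract (and hence no place of execution) is alleged. Not met.
  (c) The amount in controversy is USD 142,500, within the $150,000 ceiling. Met.
  → Not every requirement is met — no jurisdiction.
The Syldale High Bench:
  (a) The claim is a property claim, not an employment claim, so one alternative holds. The carve-out does not apply: the plaintiff resides in Sylstead, not Syldale. Met.
  (b) No party resides in Syldale. However, the amount in controversy is USD 142,500, which meets the $25,000 floor, so the 'unless' proviso supplies this condition. Satisfied.
  (c) The amount in controversy is 142,500 dollars, which meets the $50,000 floor, so one alternative holds. Satisfied.
  (d) The plaintiff resides in Sylstead, which is not Syldale, so one alternative holds. And the carve-out is inapplicable — the property lies in Ravwick, not Istholm. Condition met.
  (e) No defendant is a corporation. Nor does the 'unless' clause help: the claim is a property claim, not a contract claim. Condition not met.
  → Not every requirement is met — no jurisdiction.
The Istholm District Court:
  (a) The claim is a property claim, not a consumer claim, so one alternative holds. Met.
  (b) The amount in controversy is $142,500, which meets the $15,000 floor, so one alternative holds. Satisfied.
  (c) No defendant is a corporation; the property lies in Ravwick, not Istholm — no alternative holds. Fails.
  (d) The plaintiff resides in Sylstead, which is not Istholm. Met.
  → The court lacks jurisdiction.
The Velmere District Court:
  (a) The claim is a property claim, not a tort claim, which satisfies one of the alternatives. Met.
  (b) The plaintiff resides in Sylstead, which is not Velmere — that alternative is enough. The exception is not triggered, since no defendant resides in Velmere (they reside in Holmont, Sylstead). Met.
  (c) The amount in controversy is 142,500 dollars, which meets the 75,000 dollars floor, so one alternative holds. Met.
  (d) No contract (and hence no place of execution) is alleged. But the amount in controversy is $142,500, which meets the USD 124,500 floor, and the 'unless' clause therefore excuses the requirement. Met.
  (e) No defendant is a corporation. But the claim is a property claim, and the 'unless' clause therefore excuses the requirement. Met.
  → All conditions met; jurisdiction exists.
Courts with jurisdiction: the Velmere District Court — 1 in total.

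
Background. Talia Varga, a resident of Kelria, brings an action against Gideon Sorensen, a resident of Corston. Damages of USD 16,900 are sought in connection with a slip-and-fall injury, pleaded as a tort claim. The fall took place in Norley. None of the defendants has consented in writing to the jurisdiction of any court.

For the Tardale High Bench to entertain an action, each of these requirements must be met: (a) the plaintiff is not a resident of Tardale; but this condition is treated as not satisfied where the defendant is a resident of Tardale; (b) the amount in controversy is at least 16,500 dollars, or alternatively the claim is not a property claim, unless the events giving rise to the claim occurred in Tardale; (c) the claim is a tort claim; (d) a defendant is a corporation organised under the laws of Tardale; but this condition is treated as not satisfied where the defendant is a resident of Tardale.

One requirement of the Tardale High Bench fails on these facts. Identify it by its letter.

(d)

The Tardale High Bench:
  (a) The plaintiff resides in Kelria, which is not Tardale. And the carve-out is inapplicable — the defendant resides in Corston, not Tardale. Condition met.
  (b) The amount in controversy is $16,900, which meets the 16,500 dollars floor, so one alternative holds. Satisfied.
  (c) The claim is a tort claim. Satisfied.
  (d) No defendant is a corporation. Condition not met.
Only condition (d) fails.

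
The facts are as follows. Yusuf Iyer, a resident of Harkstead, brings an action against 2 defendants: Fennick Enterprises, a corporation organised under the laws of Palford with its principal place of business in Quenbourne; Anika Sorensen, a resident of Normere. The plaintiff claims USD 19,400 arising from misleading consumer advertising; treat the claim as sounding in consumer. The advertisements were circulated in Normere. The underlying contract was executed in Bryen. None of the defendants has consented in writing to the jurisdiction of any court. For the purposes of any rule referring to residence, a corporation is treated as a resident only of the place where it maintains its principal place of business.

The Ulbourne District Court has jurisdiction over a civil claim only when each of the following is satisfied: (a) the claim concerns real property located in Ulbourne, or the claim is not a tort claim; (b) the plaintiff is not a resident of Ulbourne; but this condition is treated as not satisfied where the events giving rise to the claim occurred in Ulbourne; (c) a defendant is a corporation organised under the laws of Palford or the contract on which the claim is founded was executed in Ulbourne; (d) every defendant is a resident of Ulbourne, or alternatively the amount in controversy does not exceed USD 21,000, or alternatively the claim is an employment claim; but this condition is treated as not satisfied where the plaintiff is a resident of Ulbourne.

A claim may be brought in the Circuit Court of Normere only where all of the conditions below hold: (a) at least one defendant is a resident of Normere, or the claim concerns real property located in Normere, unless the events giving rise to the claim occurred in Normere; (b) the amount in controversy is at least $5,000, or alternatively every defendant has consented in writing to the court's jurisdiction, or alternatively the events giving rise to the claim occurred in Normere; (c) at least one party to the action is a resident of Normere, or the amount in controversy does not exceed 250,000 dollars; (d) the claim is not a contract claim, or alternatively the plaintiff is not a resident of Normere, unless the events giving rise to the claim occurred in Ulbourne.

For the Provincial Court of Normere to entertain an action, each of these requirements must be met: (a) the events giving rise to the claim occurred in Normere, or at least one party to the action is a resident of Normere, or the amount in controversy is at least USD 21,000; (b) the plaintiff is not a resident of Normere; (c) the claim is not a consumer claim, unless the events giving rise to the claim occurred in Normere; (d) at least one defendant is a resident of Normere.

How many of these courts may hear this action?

The Ulbourne District Court:
  (a) The claim is a consumer claim, not a tort claim, so one alternative holds. Condition met.
  (b) The plaintiff resides in Harkstead, which is not Ulbourne. The exception is not triggered, since the operative events occurred in Normere, not Ulbourne. Met.
  (c) Fennick Enterprises is organised under the laws of Palford — that alternative is enough. Condition met.
  (d) The amount in controversy is $19,400, within the USD 21,000 ceiling, which satisfies one of the alternatives. The carve-out does not apply: the plaintiff resides in Harkstead, not Ulbourne. Satisfied.
  → The court has jurisdiction.
The Circuit Court of Normere:
  (a) Anika Sorensen resides in Normere — that alternative is enough. Satisfied.
  (b) The amount in controversy is 19,400 dollars, which meets the USD 5,000 floor, so this disjunct is met. Satisfied.
  (c) Anika Sorensen resides in Normere, so one alternative holds. Satisfied.
  (d) The claim is a consumer claim, not a contract claim — that alternative is enough. Condition met.
  → All conditions met; jurisdiction exists.
The Provincial Court of Normere:
  (a) The operative events occurred in Normere, which satisfies one of the alternatives. Condition met.
  (b) The plaintiff resides in Harkstead, which is not Normere. Satisfied.
  (c) The claim is a consumer claim. But the operative events occurred in Normere, and the 'unless' clause therefore excuses the requirement. Satisfied.
  (d) Anika Sorensen resides in Normere. Condition met.
  → Jurisdiction lies.
Courts with jurisdiction: the Ulbourne District Court, the Circuit Court of Normere, the Provincial Court of Normere — 3 in total.

3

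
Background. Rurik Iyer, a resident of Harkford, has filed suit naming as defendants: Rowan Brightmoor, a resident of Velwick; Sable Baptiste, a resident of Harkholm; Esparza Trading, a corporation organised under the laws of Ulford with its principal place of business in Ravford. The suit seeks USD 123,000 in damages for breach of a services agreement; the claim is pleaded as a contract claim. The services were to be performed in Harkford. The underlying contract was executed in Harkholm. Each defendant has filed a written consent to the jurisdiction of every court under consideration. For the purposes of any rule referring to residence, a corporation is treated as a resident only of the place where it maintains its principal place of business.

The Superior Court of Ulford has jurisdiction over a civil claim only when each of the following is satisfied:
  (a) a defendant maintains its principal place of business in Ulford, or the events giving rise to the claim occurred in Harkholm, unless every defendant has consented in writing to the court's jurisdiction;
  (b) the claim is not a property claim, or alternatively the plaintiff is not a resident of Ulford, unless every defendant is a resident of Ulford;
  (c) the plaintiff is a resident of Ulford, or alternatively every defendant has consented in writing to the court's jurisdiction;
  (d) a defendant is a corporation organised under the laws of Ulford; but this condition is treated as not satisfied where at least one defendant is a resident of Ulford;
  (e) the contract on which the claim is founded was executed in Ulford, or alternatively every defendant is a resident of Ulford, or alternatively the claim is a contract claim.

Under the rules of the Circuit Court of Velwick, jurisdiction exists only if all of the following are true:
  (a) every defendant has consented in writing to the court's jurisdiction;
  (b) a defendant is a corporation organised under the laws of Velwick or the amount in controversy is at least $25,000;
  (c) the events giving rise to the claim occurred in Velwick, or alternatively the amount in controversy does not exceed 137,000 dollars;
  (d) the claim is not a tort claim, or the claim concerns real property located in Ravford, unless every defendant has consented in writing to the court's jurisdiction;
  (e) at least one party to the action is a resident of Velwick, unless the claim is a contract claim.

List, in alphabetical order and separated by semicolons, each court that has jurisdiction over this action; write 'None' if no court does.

The Superior Court of Ulford:
  (a) The corporate defendant(s) have their principal place of business in Ravford, not Ulford; the operative events occurred in Harkford, not Harkholm — every alternative fails. However, every defendant has filed written consent, so the 'unless' proviso supplies this condition. Satisfied.
  (b) The claim is a contract claim, not a property claim, so one alternative holds. Met.
  (c) Every defendant has filed written consent — that alternative is enough. Condition met.
  (d) Esparza Trading is organised under the laws of Ulford. The carve-out does not apply: no defendant resides in Ulford (they reside in Velwick, Harkholm, Ravford). Condition met.
  (e) The claim is a contract claim, so one alternative holds. Satisfied.
  → The court has jurisdiction.
The Circuit Court of Velwick:
  (a) Every defendant has filed written consent. Condition met.
  (b) The amount in controversy is 123,000 dollars, which meets the $25,000 floor, which satisfies one of the alternatives. Met.
  (c) The amount in controversy is $123,000, within the 137,000 dollars ceiling, so this disjunct is met. Condition met.
  (d) The claim is a contract claim, not a tort claim, so one alternative holds. Met.
  (e) Rowan Brightmoor resides in Velwick. Met.
  → The court has jurisdiction.

the Circuit Court of Velwick; the Superior Court of Ulford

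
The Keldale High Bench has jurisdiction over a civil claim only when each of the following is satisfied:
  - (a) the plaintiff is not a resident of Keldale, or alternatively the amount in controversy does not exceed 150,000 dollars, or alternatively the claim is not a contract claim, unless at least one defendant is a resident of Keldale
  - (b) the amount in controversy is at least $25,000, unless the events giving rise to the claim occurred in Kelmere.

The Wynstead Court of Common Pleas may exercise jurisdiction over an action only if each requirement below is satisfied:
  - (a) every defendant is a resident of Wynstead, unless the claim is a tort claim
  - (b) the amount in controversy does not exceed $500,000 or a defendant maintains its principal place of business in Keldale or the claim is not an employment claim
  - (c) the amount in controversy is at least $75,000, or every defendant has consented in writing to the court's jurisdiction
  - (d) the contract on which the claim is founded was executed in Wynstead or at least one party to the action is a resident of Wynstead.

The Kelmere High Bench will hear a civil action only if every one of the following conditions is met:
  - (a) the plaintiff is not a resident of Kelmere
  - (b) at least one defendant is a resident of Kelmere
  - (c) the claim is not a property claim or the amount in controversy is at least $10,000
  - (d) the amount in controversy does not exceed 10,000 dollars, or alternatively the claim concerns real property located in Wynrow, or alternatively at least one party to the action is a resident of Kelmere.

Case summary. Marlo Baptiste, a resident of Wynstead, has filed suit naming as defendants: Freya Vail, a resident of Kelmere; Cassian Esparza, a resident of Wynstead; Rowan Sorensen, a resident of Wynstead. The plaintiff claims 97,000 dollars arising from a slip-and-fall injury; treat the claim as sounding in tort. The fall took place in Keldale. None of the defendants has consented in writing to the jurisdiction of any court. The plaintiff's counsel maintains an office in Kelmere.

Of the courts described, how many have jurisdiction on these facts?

3

The Keldale High Bench:
  (a) The plaintiff resides in Wynstead, which is not Keldale, which satisfies one of the alternatives. Met.
  (b) The amount in controversy is USD 97,000, which meets the 25,000 dollars floor. Met.
  → Jurisdiction lies.
The Wynstead Court of Common Pleas:
  (a) The defendants reside as follows — Freya Vail in Kelmere, Cassian Esparza in Wynstead, Rowan Sorensen in Wynstead — not all in Wynstead. The proviso rescues it, though: the claim is a tort claim. Met.
  (b) The amount in controversy is 97,000 dollars, within the $500,000 ceiling, so one alternative holds. Condition met.
  (c) The amount in controversy is USD 97,000, which meets the $75,000 floor, so one alternative holds. Condition met.
  (d) Marlo Baptiste resides in Wynstead, which satisfies one of the alternatives. Met.
  → Jurisdiction lies.
The Kelmere High Bench:
  (a) The plaintiff resides in Wynstead, which is not Kelmere. Condition met.
  (b) Freya Vail resides in Kelmere. Condition met.
  (c) The claim is a tort claim, not a property claim — that alternative is enough. Satisfied.
  (d) Freya Vail resides in Kelmere — that alternative is enough. Satisfied.
  → The court has jurisdiction.
Courts with jurisdiction: the Keldale High Bench, the Wynstead Court of Common Pleas, the Kelmere High Bench — 3 in total.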